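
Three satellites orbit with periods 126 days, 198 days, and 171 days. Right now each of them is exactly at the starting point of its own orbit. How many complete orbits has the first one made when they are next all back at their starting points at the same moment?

209 orbits

The first common completion time is the LCM of the periods.
126 = 2 × 3^2 × 7
198 = 2 × 3^2 × 11
171 = 3^2 × 19
LCM(126, 198, 171) = 2 × 3^2 × 7 × 11 × 19 = 26334.
Orbits for period 126: 26334 / 126 = 209.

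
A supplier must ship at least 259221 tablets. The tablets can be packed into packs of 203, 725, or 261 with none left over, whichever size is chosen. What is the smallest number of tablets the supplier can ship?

274050

The number of tablets must be a common multiple of 203, 725, and 261, so a multiple of their LCM.
203 = 7 × 29
725 = 5^2 × 29
261 = 3^2 × 29
LCM(203, 725, 261) = 3^2 × 5^2 × 7 × 29 = 45675.
Smallest multiple of 45675 that is ≥ 259221: ⌈259221/45675⌉ × 45675 = 6 × 45675 = 274050.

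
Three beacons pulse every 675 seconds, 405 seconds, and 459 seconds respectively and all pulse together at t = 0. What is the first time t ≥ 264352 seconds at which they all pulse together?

Joint pulses occur at multiples of LCM(675, 405, 459).
675 = 3^3 × 5^2
405 = 3^4 × 5
459 = 3^3 × 17
LCM(675, 405, 459) = 3^4 × 5^2 × 17 = 34425.
Smallest multiple of 34425 that is ≥ 264352: ⌈264352/34425⌉ × 34425 = 8 × 34425 = 275400.

275400 seconds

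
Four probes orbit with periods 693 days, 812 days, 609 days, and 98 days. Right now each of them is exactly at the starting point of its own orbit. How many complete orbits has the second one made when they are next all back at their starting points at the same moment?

693 orbits

All finish a whole number of cycles simultaneously at t = LCM of the periods.
693 = 3^2 × 7 × 11
812 = 2^2 × 7 × 29
609 = 3 × 7 × 29
98 = 2 × 7^2
LCM(693, 812, 609, 98) = 2^2 × 3^2 × 7^2 × 11 × 29 = 562716.
Orbits for period 812: 562716 / 812 = 693.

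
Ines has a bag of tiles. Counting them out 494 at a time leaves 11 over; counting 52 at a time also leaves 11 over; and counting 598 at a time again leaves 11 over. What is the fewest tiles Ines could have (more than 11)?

22735

N − 11 must be a common multiple of 494, 52, and 598.
494 = 2 × 13 × 19
52 = 2^2 × 13
598 = 2 × 13 × 23
LCM(494, 52, 598) = 2^2 × 13 × 19 × 23 = 22724.
Smallest N > 11 is LCM + 11 = 22724 + 11 = 22735.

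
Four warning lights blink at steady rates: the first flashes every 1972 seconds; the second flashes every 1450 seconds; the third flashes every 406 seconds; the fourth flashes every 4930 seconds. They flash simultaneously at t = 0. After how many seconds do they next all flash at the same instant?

They coincide at every common multiple of the periods; the first is the LCM.
1972 = 2^2 × 17 × 29
1450 = 2 × 5^2 × 29
406 = 2 × 7 × 29
4930 = 2 × 5 × 17 × 29
LCM(1972, 1450, 406, 4930) = 2^2 × 5^2 × 7 × 17 × 29 = 345100.

345100 seconds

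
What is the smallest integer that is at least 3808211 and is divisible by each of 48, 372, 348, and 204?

The integer must be a common multiple of 48, 372, 348, and 204, so a multiple of their LCM.
48 = 2^4 × 3
372 = 2^2 × 3 × 31
348 = 2^2 × 3 × 29
204 = 2^2 × 3 × 17
LCM(48, 372, 348, 204) = 2^4 × 3 × 17 × 29 × 31 = 733584.
Smallest multiple of 733584 that is ≥ 3808211: ⌈3808211/733584⌉ × 733584 = 6 × 733584 = 4401504.

4401504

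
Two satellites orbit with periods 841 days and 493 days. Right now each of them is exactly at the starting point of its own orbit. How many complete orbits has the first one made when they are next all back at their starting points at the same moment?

17 orbits

The first common completion time is the LCM of the periods.
841 = 29^2
493 = 17 × 29
LCM(841, 493) = 17 × 29^2 = 14297.
Orbits for period 841: 14297 / 841 = 17.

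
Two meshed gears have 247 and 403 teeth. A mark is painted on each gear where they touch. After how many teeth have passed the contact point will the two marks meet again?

7657 teeth

We need the least common multiple of the intervals.
247 = 13 × 19
403 = 13 × 31
LCM(247, 403) = 13 × 19 × 31 = 7657.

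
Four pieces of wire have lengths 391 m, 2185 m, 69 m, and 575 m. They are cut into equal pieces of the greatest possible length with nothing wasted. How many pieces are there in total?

140

Piece length = gcd(391, 2185, 69, 575).
391 = 17 × 23
2185 = 5 × 19 × 23
69 = 3 × 23
575 = 5^2 × 23
gcd(391, 2185, 69, 575) = 23.
Total pieces = 391/23 + 2185/23 + 69/23 + 575/23 = 17 + 95 + 3 + 25 = 140.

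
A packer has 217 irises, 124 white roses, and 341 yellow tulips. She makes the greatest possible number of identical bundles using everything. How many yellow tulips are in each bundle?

Number of bundles = gcd(217, 124, 341).
217 = 7 × 31
124 = 2^2 × 31
341 = 11 × 31
gcd(217, 124, 341) = 31.
yellow tulips per bundle = 341 / 31 = 11.

11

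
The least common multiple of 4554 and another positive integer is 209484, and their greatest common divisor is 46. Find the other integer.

2116

gcd × lcm = product of the two integers, so the other integer is (46 × 209484) / 4554 = 2116.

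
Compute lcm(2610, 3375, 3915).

2610 = 2 × 3^2 × 5 × 29
3375 = 3^3 × 5^3
3915 = 3^3 × 5 × 29
LCM(2610, 3375, 3915) = 2 × 3^3 × 5^3 × 29 = 195750.

195750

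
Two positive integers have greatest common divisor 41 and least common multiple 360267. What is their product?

For any two positive integers, gcd × lcm = product = 41 × 360267 = 14770947.

14770947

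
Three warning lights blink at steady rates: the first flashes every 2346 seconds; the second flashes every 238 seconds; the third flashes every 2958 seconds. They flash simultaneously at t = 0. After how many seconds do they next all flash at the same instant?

They coincide at every common multiple of the periods; the first is the LCM.
2346 = 2 × 3 × 17 × 23
238 = 2 × 7 × 17
2958 = 2 × 3 × 17 × 29
LCM(2346, 238, 2958) = 2 × 3 × 7 × 17 × 23 × 29 = 476238.

476238 seconds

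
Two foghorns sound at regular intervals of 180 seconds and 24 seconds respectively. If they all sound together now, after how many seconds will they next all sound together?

We need the least common multiple of the intervals.
180 = 2^2 × 3^2 × 5
24 = 2^3 × 3
LCM(180, 24) = 2^3 × 3^2 × 5 = 360.

360 seconds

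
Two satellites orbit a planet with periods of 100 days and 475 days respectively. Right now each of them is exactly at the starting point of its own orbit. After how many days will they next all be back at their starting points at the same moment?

1900 days

We need the least common multiple of the intervals.
100 = 2^2 × 5^2
475 = 5^2 × 19
LCM(100, 475) = 2^2 × 5^2 × 19 = 1900.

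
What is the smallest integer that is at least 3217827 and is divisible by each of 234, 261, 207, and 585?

The integer must be a common multiple of 234, 261, 207, and 585, so a multiple of their LCM.
234 = 2 × 3^2 × 13
261 = 3^2 × 29
207 = 3^2 × 23
585 = 3^2 × 5 × 13
LCM(234, 261, 207, 585) = 2 × 3^2 × 5 × 13 × 23 × 29 = 780390.
Smallest multiple of 780390 that is ≥ 3217827: ⌈3217827/780390⌉ × 780390 = 5 × 780390 = 3901950.

3901950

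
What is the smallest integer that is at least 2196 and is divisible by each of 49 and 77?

The integer must be a common multiple of 49 and 77, so a multiple of their LCM.
49 = 7^2
77 = 7 × 11
LCM(49, 77) = 7^2 × 11 = 539.
Smallest multiple of 539 that is ≥ 2196: ⌈2196/539⌉ × 539 = 5 × 539 = 2695.

2695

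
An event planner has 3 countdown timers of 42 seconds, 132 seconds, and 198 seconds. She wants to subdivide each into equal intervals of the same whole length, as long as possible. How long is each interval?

The interval must divide each timer length; the longest such is the gcd.
42 = 2 × 3 × 7
132 = 2^2 × 3 × 11
198 = 2 × 3^2 × 11
gcd(42, 132, 198) = 2 × 3 = 6.

6 seconds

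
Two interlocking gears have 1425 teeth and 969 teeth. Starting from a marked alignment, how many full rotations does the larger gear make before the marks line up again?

17 rotations

They are all back at their starting positions together after one LCM of the periods.
1425 = 3 × 5^2 × 19
969 = 3 × 17 × 19
LCM(1425, 969) = 3 × 5^2 × 17 × 19 = 24225.
Rotations for period 1425: 24225 / 1425 = 17.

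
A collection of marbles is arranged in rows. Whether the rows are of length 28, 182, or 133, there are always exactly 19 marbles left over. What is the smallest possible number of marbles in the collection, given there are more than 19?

N − 19 must be a common multiple of 28, 182, and 133.
28 = 2^2 × 7
182 = 2 × 7 × 13
133 = 7 × 19
LCM(28, 182, 133) = 2^2 × 7 × 13 × 19 = 6916.
Smallest N > 19 is LCM + 19 = 6916 + 19 = 6935.

6935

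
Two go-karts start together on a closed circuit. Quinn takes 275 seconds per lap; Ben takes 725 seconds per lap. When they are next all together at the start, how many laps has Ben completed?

11 laps

All finish a whole number of cycles simultaneously at t = LCM of the periods.
275 = 5^2 × 11
725 = 5^2 × 29
LCM(275, 725) = 5^2 × 11 × 29 = 7975.
Laps for period 725: 7975 / 725 = 11.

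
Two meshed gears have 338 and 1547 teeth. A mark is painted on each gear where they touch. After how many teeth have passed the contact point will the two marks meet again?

We need the least common multiple of the intervals.
338 = 2 × 13^2
1547 = 7 × 13 × 17
LCM(338, 1547) = 2 × 7 × 13^2 × 17 = 40222.

40222 teeth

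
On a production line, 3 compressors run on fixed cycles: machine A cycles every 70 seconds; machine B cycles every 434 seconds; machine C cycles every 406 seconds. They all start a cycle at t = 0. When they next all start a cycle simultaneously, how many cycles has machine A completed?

All finish a whole number of cycles simultaneously at t = LCM of the periods.
70 = 2 × 5 × 7
434 = 2 × 7 × 31
406 = 2 × 7 × 29
LCM(70, 434, 406) = 2 × 5 × 7 × 29 × 31 = 62930.
Cycles for period 70: 62930 / 70 = 899.

899 cycles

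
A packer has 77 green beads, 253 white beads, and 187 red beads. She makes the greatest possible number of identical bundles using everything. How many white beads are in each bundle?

Number of bundles = gcd(77, 253, 187).
77 = 7 × 11
253 = 11 × 23
187 = 11 × 17
gcd(77, 253, 187) = 11.
white beads per bundle = 253 / 11 = 23.

23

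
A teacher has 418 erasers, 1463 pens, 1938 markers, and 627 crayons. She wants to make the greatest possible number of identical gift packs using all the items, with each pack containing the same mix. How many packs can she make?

The pack count must divide each quantity, so the greatest is gcd(418, 1463, 1938, 627).
418 = 2 × 11 × 19
1463 = 7 × 11 × 19
1938 = 2 × 3 × 17 × 19
627 = 3 × 11 × 19
gcd(418, 1463, 1938, 627) = 19.

19 packs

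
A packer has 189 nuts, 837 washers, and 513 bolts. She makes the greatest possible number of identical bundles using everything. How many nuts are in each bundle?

7

Number of bundles = gcd(189, 837, 513).
189 = 3^3 × 7
837 = 3^3 × 31
513 = 3^3 × 19
gcd(189, 837, 513) = 3^3 = 27.
nuts per bundle = 189 / 27 = 7.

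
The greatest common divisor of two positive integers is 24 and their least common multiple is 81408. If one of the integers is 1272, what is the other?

1536

For two integers, gcd × lcm = product, so the other is (24 × 81408) / 1272 = 1953792 / 1272 = 1536.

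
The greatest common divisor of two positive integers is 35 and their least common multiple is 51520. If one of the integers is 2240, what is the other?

805

For two integers, gcd × lcm = product, so the other is (35 × 51520) / 2240 = 1803200 / 2240 = 805.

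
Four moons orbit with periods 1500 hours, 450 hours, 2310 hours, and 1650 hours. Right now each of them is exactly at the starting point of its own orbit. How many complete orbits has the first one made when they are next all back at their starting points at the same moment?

They are all back at their starting positions together after one LCM of the periods.
1500 = 2^2 × 3 × 5^3
450 = 2 × 3^2 × 5^2
2310 = 2 × 3 × 5 × 7 × 11
1650 = 2 × 3 × 5^2 × 11
LCM(1500, 450, 2310, 1650) = 2^2 × 3^2 × 5^3 × 7 × 11 = 346500.
Orbits for period 1500: 346500 / 1500 = 231.

231 orbits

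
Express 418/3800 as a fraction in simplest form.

418 = 2 × 11 × 19
3800 = 2^3 × 5^2 × 19
gcd(418, 3800) = 2 × 19 = 38.
Divide numerator and denominator by 38: 418/3800 = 11/100.

11/100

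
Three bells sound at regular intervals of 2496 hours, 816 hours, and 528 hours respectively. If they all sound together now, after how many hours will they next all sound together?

466752 hours

They coincide at every common multiple of the periods; the first is the LCM.
2496 = 2^6 × 3 × 13
816 = 2^4 × 3 × 17
528 = 2^4 × 3 × 11
LCM(2496, 816, 528) = 2^6 × 3 × 11 × 13 × 17 = 466752.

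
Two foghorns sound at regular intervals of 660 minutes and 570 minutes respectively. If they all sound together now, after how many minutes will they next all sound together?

12540 minutes

They coincide at every common multiple of the periods; the first is the LCM.
660 = 2^2 × 3 × 5 × 11
570 = 2 × 3 × 5 × 19
LCM(660, 570) = 2^2 × 3 × 5 × 11 × 19 = 12540.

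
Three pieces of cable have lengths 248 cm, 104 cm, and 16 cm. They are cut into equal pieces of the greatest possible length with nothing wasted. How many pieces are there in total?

Piece length = gcd(248, 104, 16).
248 = 2^3 × 31
104 = 2^3 × 13
16 = 2^4
gcd(248, 104, 16) = 2^3 = 8.
Total pieces = 248/8 + 104/8 + 16/8 = 31 + 13 + 2 = 46.

46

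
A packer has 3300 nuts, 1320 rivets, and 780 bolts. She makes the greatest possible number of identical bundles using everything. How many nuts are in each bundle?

Number of bundles = gcd(3300, 1320, 780).
3300 = 2^2 × 3 × 5^2 × 11
1320 = 2^3 × 3 × 5 × 11
780 = 2^2 × 3 × 5 × 13
gcd(3300, 1320, 780) = 2^2 × 3 × 5 = 60.
nuts per bundle = 3300 / 60 = 55.

55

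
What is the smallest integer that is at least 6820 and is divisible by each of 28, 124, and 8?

6944

The integer must be a common multiple of 28, 124, and 8, so a multiple of their LCM.
28 = 2^2 × 7
124 = 2^2 × 31
8 = 2^3
LCM(28, 124, 8) = 2^3 × 7 × 31 = 1736.
Smallest multiple of 1736 that is ≥ 6820: ⌈6820/1736⌉ × 1736 = 4 × 1736 = 6944.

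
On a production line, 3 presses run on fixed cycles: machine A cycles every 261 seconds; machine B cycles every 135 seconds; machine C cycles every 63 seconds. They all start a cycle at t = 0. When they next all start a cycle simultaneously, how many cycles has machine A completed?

105 cycles

The first common completion time is the LCM of the periods.
261 = 3^2 × 29
135 = 3^3 × 5
63 = 3^2 × 7
LCM(261, 135, 63) = 3^3 × 5 × 7 × 29 = 27405.
Cycles for period 261: 27405 / 261 = 105.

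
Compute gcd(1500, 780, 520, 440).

20

1500 = 2^2 × 3 × 5^3
780 = 2^2 × 3 × 5 × 13
520 = 2^3 × 5 × 13
440 = 2^3 × 5 × 11
gcd(1500, 780, 520, 440) = 2^2 × 5 = 20.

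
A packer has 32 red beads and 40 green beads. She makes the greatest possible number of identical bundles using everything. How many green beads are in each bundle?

Number of bundles = gcd(32, 40).
32 = 2^5
40 = 2^3 × 5
gcd(32, 40) = 2^3 = 8.
green beads per bundle = 40 / 8 = 5.

5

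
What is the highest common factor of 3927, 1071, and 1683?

3927 = 3 × 7 × 11 × 17
1071 = 3^2 × 7 × 17
1683 = 3^2 × 11 × 17
gcd(3927, 1071, 1683) = 3 × 17 = 51.

51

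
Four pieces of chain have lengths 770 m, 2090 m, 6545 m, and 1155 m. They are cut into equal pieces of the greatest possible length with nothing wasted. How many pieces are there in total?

192

Piece length = gcd(770, 2090, 6545, 1155).
770 = 2 × 5 × 7 × 11
2090 = 2 × 5 × 11 × 19
6545 = 5 × 7 × 11 × 17
1155 = 3 × 5 × 7 × 11
gcd(770, 2090, 6545, 1155) = 5 × 11 = 55.
Total pieces = 770/55 + 2090/55 + 6545/55 + 1155/55 = 14 + 38 + 119 + 21 = 192.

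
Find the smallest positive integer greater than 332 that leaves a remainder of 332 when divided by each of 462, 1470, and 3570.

N − 332 must be a common multiple of 462, 1470, and 3570.
462 = 2 × 3 × 7 × 11
1470 = 2 × 3 × 5 × 7^2
3570 = 2 × 3 × 5 × 7 × 17
LCM(462, 1470, 3570) = 2 × 3 × 5 × 7^2 × 11 × 17 = 274890.
Smallest N > 332 is LCM + 332 = 274890 + 332 = 275222.

275222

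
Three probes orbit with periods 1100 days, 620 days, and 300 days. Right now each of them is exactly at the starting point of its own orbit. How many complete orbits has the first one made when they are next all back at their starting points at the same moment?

The first common completion time is the LCM of the periods.
1100 = 2^2 × 5^2 × 11
620 = 2^2 × 5 × 31
300 = 2^2 × 3 × 5^2
LCM(1100, 620, 300) = 2^2 × 3 × 5^2 × 11 × 31 = 102300.
Orbits for period 1100: 102300 / 1100 = 93.

93 orbits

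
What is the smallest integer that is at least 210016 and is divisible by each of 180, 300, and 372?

The integer must be a common multiple of 180, 300, and 372, so a multiple of their LCM.
180 = 2^2 × 3^2 × 5
300 = 2^2 × 3 × 5^2
372 = 2^2 × 3 × 31
LCM(180, 300, 372) = 2^2 × 3^2 × 5^2 × 31 = 27900.
Smallest multiple of 27900 that is ≥ 210016: ⌈210016/27900⌉ × 27900 = 8 × 27900 = 223200.

223200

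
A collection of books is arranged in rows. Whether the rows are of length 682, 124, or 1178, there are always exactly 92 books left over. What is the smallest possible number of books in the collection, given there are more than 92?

26008

N − 92 must be a common multiple of 682, 124, and 1178.
682 = 2 × 11 × 31
124 = 2^2 × 31
1178 = 2 × 19 × 31
LCM(682, 124, 1178) = 2^2 × 11 × 19 × 31 = 25916.
Smallest N > 92 is LCM + 92 = 25916 + 92 = 26008.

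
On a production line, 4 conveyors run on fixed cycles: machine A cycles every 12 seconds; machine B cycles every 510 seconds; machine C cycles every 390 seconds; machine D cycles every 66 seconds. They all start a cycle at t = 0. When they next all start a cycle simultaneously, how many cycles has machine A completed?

They are all back at their starting positions together after one LCM of the periods.
12 = 2^2 × 3
510 = 2 × 3 × 5 × 17
390 = 2 × 3 × 5 × 13
66 = 2 × 3 × 11
LCM(12, 510, 390, 66) = 2^2 × 3 × 5 × 11 × 13 × 17 = 145860.
Cycles for period 12: 145860 / 12 = 12155.

12155 cycles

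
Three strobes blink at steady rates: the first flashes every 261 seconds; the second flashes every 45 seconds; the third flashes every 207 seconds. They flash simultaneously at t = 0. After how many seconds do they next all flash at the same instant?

The first simultaneous occurrence is after LCM of the individual periods.
261 = 3^2 × 29
45 = 3^2 × 5
207 = 3^2 × 23
LCM(261, 45, 207) = 3^2 × 5 × 23 × 29 = 30015.

30015 seconds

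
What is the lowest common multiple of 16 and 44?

176

16 = 2^4
44 = 2^2 × 11
LCM(16, 44) = 2^4 × 11 = 176.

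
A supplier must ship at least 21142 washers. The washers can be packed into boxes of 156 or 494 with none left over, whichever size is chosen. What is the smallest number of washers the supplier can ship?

The number of washers must be a common multiple of 156 and 494, so a multiple of their LCM.
156 = 2^2 × 3 × 13
494 = 2 × 13 × 19
LCM(156, 494) = 2^2 × 3 × 13 × 19 = 2964.
Smallest multiple of 2964 that is ≥ 21142: ⌈21142/2964⌉ × 2964 = 8 × 2964 = 23712.

23712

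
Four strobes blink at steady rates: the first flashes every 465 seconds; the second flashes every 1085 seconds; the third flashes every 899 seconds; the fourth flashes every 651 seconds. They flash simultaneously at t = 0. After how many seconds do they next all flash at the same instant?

We need the least common multiple of the intervals.
465 = 3 × 5 × 31
1085 = 5 × 7 × 31
899 = 29 × 31
651 = 3 × 7 × 31
LCM(465, 1085, 899, 651) = 3 × 5 × 7 × 29 × 31 = 94395.

94395 seconds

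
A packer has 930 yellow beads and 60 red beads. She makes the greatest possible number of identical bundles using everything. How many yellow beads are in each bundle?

Number of bundles = gcd(930, 60).
930 = 2 × 3 × 5 × 31
60 = 2^2 × 3 × 5
gcd(930, 60) = 2 × 3 × 5 = 30.
yellow beads per bundle = 930 / 30 = 31.

31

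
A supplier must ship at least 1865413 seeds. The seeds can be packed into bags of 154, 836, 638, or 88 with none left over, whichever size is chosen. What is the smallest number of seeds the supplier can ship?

2036496

The number of seeds must be a common multiple of 154, 836, 638, and 88, so a multiple of their LCM.
154 = 2 × 7 × 11
836 = 2^2 × 11 × 19
638 = 2 × 11 × 29
88 = 2^3 × 11
LCM(154, 836, 638, 88) = 2^3 × 7 × 11 × 19 × 29 = 339416.
Smallest multiple of 339416 that is ≥ 1865413: ⌈1865413/339416⌉ × 339416 = 6 × 339416 = 2036496.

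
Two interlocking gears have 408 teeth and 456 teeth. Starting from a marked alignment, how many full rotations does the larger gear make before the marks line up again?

17 rotations

The first common completion time is the LCM of the periods.
408 = 2^3 × 3 × 17
456 = 2^3 × 3 × 19
LCM(408, 456) = 2^3 × 3 × 17 × 19 = 7752.
Rotations for period 456: 7752 / 456 = 17.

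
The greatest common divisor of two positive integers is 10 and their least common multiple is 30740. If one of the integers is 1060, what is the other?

290

For two integers, gcd × lcm = product, so the other is (10 × 30740) / 1060 = 307400 / 1060 = 290.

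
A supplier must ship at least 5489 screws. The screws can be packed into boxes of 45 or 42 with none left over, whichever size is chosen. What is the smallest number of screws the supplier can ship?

The number of screws must be a common multiple of 45 and 42, so a multiple of their LCM.
45 = 3^2 × 5
42 = 2 × 3 × 7
LCM(45, 42) = 2 × 3^2 × 5 × 7 = 630.
Smallest multiple of 630 that is ≥ 5489: ⌈5489/630⌉ × 630 = 9 × 630 = 5670.

5670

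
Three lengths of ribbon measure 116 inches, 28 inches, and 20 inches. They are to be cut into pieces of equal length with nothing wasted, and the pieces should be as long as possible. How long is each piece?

Each piece length must divide every original length, so the longest possible is gcd(116, 28, 20).
116 = 2^2 × 29
28 = 2^2 × 7
20 = 2^2 × 5
gcd(116, 28, 20) = 2^2 = 4.

4 inches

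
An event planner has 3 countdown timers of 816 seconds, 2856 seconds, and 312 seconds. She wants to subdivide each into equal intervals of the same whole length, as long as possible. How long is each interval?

24 seconds

The interval must divide each timer length; the longest such is the gcd.
816 = 2^4 × 3 × 17
2856 = 2^3 × 3 × 7 × 17
312 = 2^3 × 3 × 13
gcd(816, 2856, 312) = 2^3 × 3 = 24.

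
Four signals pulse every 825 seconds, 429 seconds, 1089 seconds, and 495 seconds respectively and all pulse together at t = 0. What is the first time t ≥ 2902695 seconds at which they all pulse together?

Joint pulses occur at multiples of LCM(825, 429, 1089, 495).
825 = 3 × 5^2 × 11
429 = 3 × 11 × 13
1089 = 3^2 × 11^2
495 = 3^2 × 5 × 11
LCM(825, 429, 1089, 495) = 3^2 × 5^2 × 11^2 × 13 = 353925.
Smallest multiple of 353925 that is ≥ 2902695: ⌈2902695/353925⌉ × 353925 = 9 × 353925 = 3185325.

3185325 seconds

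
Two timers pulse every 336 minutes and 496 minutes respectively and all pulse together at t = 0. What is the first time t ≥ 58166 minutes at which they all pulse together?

Joint pulses occur at multiples of LCM(336, 496).
336 = 2^4 × 3 × 7
496 = 2^4 × 31
LCM(336, 496) = 2^4 × 3 × 7 × 31 = 10416.
Smallest multiple of 10416 that is ≥ 58166: ⌈58166/10416⌉ × 10416 = 6 × 10416 = 62496.

62496 minutes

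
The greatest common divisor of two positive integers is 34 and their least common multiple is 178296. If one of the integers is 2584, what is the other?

2346

For two integers, gcd × lcm = product, so the other is (34 × 178296) / 2584 = 6062064 / 2584 = 2346.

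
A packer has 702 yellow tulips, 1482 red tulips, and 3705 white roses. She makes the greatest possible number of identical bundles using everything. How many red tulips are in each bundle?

Number of bundles = gcd(702, 1482, 3705).
702 = 2 × 3^3 × 13
1482 = 2 × 3 × 13 × 19
3705 = 3 × 5 × 13 × 19
gcd(702, 1482, 3705) = 3 × 13 = 39.
red tulips per bundle = 1482 / 39 = 38.

38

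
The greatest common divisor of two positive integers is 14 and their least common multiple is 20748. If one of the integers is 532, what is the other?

For two integers, gcd × lcm = product, so the other is (14 × 20748) / 532 = 290472 / 532 = 546.

546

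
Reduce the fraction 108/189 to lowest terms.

108 = 2^2 × 3^3
189 = 3^3 × 7
gcd(108, 189) = 3^3 = 27.
Divide numerator and denominator by 27: 108/189 = 4/7.

4/7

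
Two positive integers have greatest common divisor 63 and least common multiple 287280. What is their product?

For any two positive integers, gcd × lcm = product = 63 × 287280 = 18098640.

18098640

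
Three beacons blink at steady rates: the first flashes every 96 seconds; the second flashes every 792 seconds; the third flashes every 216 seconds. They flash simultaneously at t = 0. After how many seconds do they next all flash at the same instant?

9504 seconds

The first simultaneous occurrence is after LCM of the individual periods.
96 = 2^5 × 3
792 = 2^3 × 3^2 × 11
216 = 2^3 × 3^3
LCM(96, 792, 216) = 2^5 × 3^3 × 11 = 9504.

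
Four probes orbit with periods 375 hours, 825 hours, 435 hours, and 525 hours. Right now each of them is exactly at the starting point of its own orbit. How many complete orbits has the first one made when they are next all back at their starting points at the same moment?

All finish a whole number of cycles simultaneously at t = LCM of the periods.
375 = 3 × 5^3
825 = 3 × 5^2 × 11
435 = 3 × 5 × 29
525 = 3 × 5^2 × 7
LCM(375, 825, 435, 525) = 3 × 5^3 × 7 × 11 × 29 = 837375.
Orbits for period 375: 837375 / 375 = 2233.

2233 orbits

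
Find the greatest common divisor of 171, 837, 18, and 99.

171 = 3^2 × 19
837 = 3^3 × 31
18 = 2 × 3^2
99 = 3^2 × 11
gcd(171, 837, 18, 99) = 3^2 = 9.

9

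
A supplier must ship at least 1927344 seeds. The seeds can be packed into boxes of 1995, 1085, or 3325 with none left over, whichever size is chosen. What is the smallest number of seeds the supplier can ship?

The number of seeds must be a common multiple of 1995, 1085, and 3325, so a multiple of their LCM.
1995 = 3 × 5 × 7 × 19
1085 = 5 × 7 × 31
3325 = 5^2 × 7 × 19
LCM(1995, 1085, 3325) = 3 × 5^2 × 7 × 19 × 31 = 309225.
Smallest multiple of 309225 that is ≥ 1927344: ⌈1927344/309225⌉ × 309225 = 7 × 309225 = 2164575.

2164575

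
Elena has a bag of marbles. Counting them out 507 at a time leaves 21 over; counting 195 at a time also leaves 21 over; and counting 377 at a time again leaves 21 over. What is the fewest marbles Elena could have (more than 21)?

73536

N − 21 must be a common multiple of 507, 195, and 377.
507 = 3 × 13^2
195 = 3 × 5 × 13
377 = 13 × 29
LCM(507, 195, 377) = 3 × 5 × 13^2 × 29 = 73515.
Smallest N > 21 is LCM + 21 = 73515 + 21 = 73536.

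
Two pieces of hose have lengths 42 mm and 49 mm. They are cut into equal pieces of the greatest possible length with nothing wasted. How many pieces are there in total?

13

Piece length = gcd(42, 49).
42 = 2 × 3 × 7
49 = 7^2
gcd(42, 49) = 7.
Total pieces = 42/7 + 49/7 = 6 + 7 = 13.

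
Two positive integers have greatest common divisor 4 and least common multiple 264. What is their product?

1056

For any two positive integers, gcd × lcm = product = 4 × 264 = 1056.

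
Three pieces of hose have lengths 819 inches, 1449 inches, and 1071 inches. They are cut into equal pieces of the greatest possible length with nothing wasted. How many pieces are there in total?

53

Piece length = gcd(819, 1449, 1071).
819 = 3^2 × 7 × 13
1449 = 3^2 × 7 × 23
1071 = 3^2 × 7 × 17
gcd(819, 1449, 1071) = 3^2 × 7 = 63.
Total pieces = 819/63 + 1449/63 + 1071/63 = 13 + 23 + 17 = 53.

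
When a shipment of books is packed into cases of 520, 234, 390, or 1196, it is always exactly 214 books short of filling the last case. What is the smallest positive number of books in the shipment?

Being 214 short of a full case of size k means N ≡ −214 (mod k), i.e. N + 214 is a multiple of each size.
520 = 2^3 × 5 × 13
234 = 2 × 3^2 × 13
390 = 2 × 3 × 5 × 13
1196 = 2^2 × 13 × 23
LCM(520, 234, 390, 1196) = 2^3 × 3^2 × 5 × 13 × 23 = 107640.
Smallest positive N is 107640 − 214 = 107426.

107426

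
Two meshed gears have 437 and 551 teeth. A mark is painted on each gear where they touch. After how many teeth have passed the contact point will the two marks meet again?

We need the least common multiple of the intervals.
437 = 19 × 23
551 = 19 × 29
LCM(437, 551) = 19 × 23 × 29 = 12673.

12673 teeth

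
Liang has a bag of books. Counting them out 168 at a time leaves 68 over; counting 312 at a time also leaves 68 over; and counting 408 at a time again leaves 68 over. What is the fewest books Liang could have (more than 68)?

37196

N − 68 must be a common multiple of 168, 312, and 408.
168 = 2^3 × 3 × 7
312 = 2^3 × 3 × 13
408 = 2^3 × 3 × 17
LCM(168, 312, 408) = 2^3 × 3 × 7 × 13 × 17 = 37128.
Smallest N > 68 is LCM + 68 = 37128 + 68 = 37196.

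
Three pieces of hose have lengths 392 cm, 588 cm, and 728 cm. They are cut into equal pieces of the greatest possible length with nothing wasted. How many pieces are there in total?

61

Piece length = gcd(392, 588, 728).
392 = 2^3 × 7^2
588 = 2^2 × 3 × 7^2
728 = 2^3 × 7 × 13
gcd(392, 588, 728) = 2^2 × 7 = 28.
Total pieces = 392/28 + 588/28 + 728/28 = 14 + 21 + 26 = 61.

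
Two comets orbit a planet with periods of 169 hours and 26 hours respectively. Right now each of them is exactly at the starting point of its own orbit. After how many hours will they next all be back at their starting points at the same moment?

338 hours

We need the least common multiple of the intervals.
169 = 13^2
26 = 2 × 13
LCM(169, 26) = 2 × 13^2 = 338.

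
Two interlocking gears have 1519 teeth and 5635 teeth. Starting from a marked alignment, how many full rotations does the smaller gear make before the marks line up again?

All finish a whole number of cycles simultaneously at t = LCM of the periods.
1519 = 7^2 × 31
5635 = 5 × 7^2 × 23
LCM(1519, 5635) = 5 × 7^2 × 23 × 31 = 174685.
Rotations for period 1519: 174685 / 1519 = 115.

115 rotations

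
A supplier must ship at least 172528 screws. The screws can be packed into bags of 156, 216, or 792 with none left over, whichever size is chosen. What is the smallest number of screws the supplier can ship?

The number of screws must be a common multiple of 156, 216, and 792, so a multiple of their LCM.
156 = 2^2 × 3 × 13
216 = 2^3 × 3^3
792 = 2^3 × 3^2 × 11
LCM(156, 216, 792) = 2^3 × 3^3 × 11 × 13 = 30888.
Smallest multiple of 30888 that is ≥ 172528: ⌈172528/30888⌉ × 30888 = 6 × 30888 = 185328.

185328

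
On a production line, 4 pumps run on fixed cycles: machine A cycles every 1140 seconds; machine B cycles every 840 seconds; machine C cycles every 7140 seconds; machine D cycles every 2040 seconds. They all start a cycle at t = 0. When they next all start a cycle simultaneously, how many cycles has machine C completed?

38 cycles

All finish a whole number of cycles simultaneously at t = LCM of the periods.
1140 = 2^2 × 3 × 5 × 19
840 = 2^3 × 3 × 5 × 7
7140 = 2^2 × 3 × 5 × 7 × 17
2040 = 2^3 × 3 × 5 × 17
LCM(1140, 840, 7140, 2040) = 2^3 × 3 × 5 × 7 × 17 × 19 = 271320.
Cycles for period 7140: 271320 / 7140 = 38.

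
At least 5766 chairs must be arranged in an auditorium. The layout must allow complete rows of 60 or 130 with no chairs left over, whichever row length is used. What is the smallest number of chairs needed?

The number of chairs must be a common multiple of 60 and 130, so a multiple of their LCM.
60 = 2^2 × 3 × 5
130 = 2 × 5 × 13
LCM(60, 130) = 2^2 × 3 × 5 × 13 = 780.
Smallest multiple of 780 that is ≥ 5766: ⌈5766/780⌉ × 780 = 8 × 780 = 6240.

6240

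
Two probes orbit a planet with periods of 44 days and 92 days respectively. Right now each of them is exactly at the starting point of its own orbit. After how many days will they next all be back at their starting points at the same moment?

1012 days

The first simultaneous occurrence is after LCM of the individual periods.
44 = 2^2 × 11
92 = 2^2 × 23
LCM(44, 92) = 2^2 × 11 × 23 = 1012.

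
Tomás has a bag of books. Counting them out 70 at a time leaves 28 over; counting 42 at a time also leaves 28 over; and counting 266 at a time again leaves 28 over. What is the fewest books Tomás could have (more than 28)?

4018

N − 28 must be a common multiple of 70, 42, and 266.
70 = 2 × 5 × 7
42 = 2 × 3 × 7
266 = 2 × 7 × 19
LCM(70, 42, 266) = 2 × 3 × 5 × 7 × 19 = 3990.
Smallest N > 28 is LCM + 28 = 3990 + 28 = 4018.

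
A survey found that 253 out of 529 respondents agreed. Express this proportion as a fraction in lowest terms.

253 = 11 × 23
529 = 23^2
gcd(253, 529) = 23.
Divide numerator and denominator by 23: 253/529 = 11/23.

11/23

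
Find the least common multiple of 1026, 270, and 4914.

466830

1026 = 2 × 3^3 × 19
270 = 2 × 3^3 × 5
4914 = 2 × 3^3 × 7 × 13
LCM(1026, 270, 4914) = 2 × 3^3 × 5 × 7 × 13 × 19 = 466830.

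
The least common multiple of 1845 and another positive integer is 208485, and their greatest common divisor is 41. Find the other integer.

4633

gcd × lcm = product of the two integers, so the other integer is (41 × 208485) / 1845 = 4633.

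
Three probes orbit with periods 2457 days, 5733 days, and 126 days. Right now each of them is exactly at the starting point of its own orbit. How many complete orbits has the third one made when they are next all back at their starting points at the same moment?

273 orbits

The first common completion time is the LCM of the periods.
2457 = 3^3 × 7 × 13
5733 = 3^2 × 7^2 × 13
126 = 2 × 3^2 × 7
LCM(2457, 5733, 126) = 2 × 3^3 × 7^2 × 13 = 34398.
Orbits for period 126: 34398 / 126 = 273.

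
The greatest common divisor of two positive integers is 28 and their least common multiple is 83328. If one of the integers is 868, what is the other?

For two integers, gcd × lcm = product, so the other is (28 × 83328) / 868 = 2333184 / 868 = 2688.

2688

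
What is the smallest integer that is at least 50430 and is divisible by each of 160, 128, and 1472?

The integer must be a common multiple of 160, 128, and 1472, so a multiple of their LCM.
160 = 2^5 × 5
128 = 2^7
1472 = 2^6 × 23
LCM(160, 128, 1472) = 2^7 × 5 × 23 = 14720.
Smallest multiple of 14720 that is ≥ 50430: ⌈50430/14720⌉ × 14720 = 4 × 14720 = 58880.

58880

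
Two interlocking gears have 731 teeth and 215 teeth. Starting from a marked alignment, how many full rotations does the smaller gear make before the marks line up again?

All finish a whole number of cycles simultaneously at t = LCM of the periods.
731 = 17 × 43
215 = 5 × 43
LCM(731, 215) = 5 × 17 × 43 = 3655.
Rotations for period 215: 3655 / 215 = 17.

17 rotations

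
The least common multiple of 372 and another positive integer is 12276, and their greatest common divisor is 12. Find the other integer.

gcd × lcm = product of the two integers, so the other integer is (12 × 12276) / 372 = 396.

396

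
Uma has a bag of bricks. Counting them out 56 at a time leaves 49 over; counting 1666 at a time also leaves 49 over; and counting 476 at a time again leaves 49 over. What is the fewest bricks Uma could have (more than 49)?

6713

N − 49 must be a common multiple of 56, 1666, and 476.
56 = 2^3 × 7
1666 = 2 × 7^2 × 17
476 = 2^2 × 7 × 17
LCM(56, 1666, 476) = 2^3 × 7^2 × 17 = 6664.
Smallest N > 49 is LCM + 49 = 6664 + 49 = 6713.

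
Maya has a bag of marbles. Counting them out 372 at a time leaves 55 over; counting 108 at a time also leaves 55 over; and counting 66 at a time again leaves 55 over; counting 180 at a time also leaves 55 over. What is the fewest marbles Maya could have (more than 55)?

N − 55 must be a common multiple of 372, 108, 66, and 180.
372 = 2^2 × 3 × 31
108 = 2^2 × 3^3
66 = 2 × 3 × 11
180 = 2^2 × 3^2 × 5
LCM(372, 108, 66, 180) = 2^2 × 3^3 × 5 × 11 × 31 = 184140.
Smallest N > 55 is LCM + 55 = 184140 + 55 = 184195.

184195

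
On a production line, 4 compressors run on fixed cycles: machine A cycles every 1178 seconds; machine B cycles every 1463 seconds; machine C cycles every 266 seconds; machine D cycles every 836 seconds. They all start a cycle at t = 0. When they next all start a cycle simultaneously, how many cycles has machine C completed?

The first common completion time is the LCM of the periods.
1178 = 2 × 19 × 31
1463 = 7 × 11 × 19
266 = 2 × 7 × 19
836 = 2^2 × 11 × 19
LCM(1178, 1463, 266, 836) = 2^2 × 7 × 11 × 19 × 31 = 181412.
Cycles for period 266: 181412 / 266 = 682.

682 cycles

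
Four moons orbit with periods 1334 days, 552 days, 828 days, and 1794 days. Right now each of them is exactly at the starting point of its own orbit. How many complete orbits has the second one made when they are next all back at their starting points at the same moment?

The first common completion time is the LCM of the periods.
1334 = 2 × 23 × 29
552 = 2^3 × 3 × 23
828 = 2^2 × 3^2 × 23
1794 = 2 × 3 × 13 × 23
LCM(1334, 552, 828, 1794) = 2^3 × 3^2 × 13 × 23 × 29 = 624312.
Orbits for period 552: 624312 / 552 = 1131.

1131 orbits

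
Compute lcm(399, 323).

399 = 3 × 7 × 19
323 = 17 × 19
LCM(399, 323) = 3 × 7 × 17 × 19 = 6783.

6783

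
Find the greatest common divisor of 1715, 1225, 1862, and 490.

1715 = 5 × 7^3
1225 = 5^2 × 7^2
1862 = 2 × 7^2 × 19
490 = 2 × 5 × 7^2
gcd(1715, 1225, 1862, 490) = 7^2 = 49.

49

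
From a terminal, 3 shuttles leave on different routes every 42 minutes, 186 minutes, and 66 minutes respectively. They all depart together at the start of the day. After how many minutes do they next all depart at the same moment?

We need the least common multiple of the intervals.
42 = 2 × 3 × 7
186 = 2 × 3 × 31
66 = 2 × 3 × 11
LCM(42, 186, 66) = 2 × 3 × 7 × 11 × 31 = 14322.

14322 minutes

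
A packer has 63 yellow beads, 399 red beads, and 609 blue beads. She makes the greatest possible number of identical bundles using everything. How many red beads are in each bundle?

19

Number of bundles = gcd(63, 399, 609).
63 = 3^2 × 7
399 = 3 × 7 × 19
609 = 3 × 7 × 29
gcd(63, 399, 609) = 3 × 7 = 21.
red beads per bundle = 399 / 21 = 19.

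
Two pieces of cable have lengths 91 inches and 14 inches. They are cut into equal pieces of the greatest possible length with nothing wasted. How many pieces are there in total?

Piece length = gcd(91, 14).
91 = 7 × 13
14 = 2 × 7
gcd(91, 14) = 7.
Total pieces = 91/7 + 14/7 = 13 + 2 = 15.

15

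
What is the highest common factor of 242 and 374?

22

242 = 2 × 11^2
374 = 2 × 11 × 17
gcd(242, 374) = 2 × 11 = 22.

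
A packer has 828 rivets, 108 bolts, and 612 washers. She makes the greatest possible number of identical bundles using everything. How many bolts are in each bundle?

3

Number of bundles = gcd(828, 108, 612).
828 = 2^2 × 3^2 × 23
108 = 2^2 × 3^3
612 = 2^2 × 3^2 × 17
gcd(828, 108, 612) = 2^2 × 3^2 = 36.
bolts per bundle = 108 / 36 = 3.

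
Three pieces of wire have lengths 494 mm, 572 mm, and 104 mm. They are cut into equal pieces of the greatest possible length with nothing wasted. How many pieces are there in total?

Piece length = gcd(494, 572, 104).
494 = 2 × 13 × 19
572 = 2^2 × 11 × 13
104 = 2^3 × 13
gcd(494, 572, 104) = 2 × 13 = 26.
Total pieces = 494/26 + 572/26 + 104/26 = 19 + 22 + 4 = 45.

45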